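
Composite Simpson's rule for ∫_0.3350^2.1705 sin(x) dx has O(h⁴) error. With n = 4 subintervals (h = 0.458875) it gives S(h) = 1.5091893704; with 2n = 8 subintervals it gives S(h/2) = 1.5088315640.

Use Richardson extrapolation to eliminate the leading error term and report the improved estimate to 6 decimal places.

The method has order 4: 2^4 = 16.
16*1.5088315640 = 24.1413050240; subtract 1.5091893704 → 22.6321156536
(16*1.5088315640 − 1.5091893704)/(16 − 1) = 1.5088077102

1.508808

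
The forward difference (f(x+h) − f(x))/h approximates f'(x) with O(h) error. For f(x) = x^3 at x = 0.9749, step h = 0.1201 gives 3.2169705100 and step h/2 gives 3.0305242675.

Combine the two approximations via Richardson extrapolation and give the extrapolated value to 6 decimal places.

2.844078

The method has order 1: 2^1 = 2.
Weighted: 6.0610485350 − 3.2169705100 = 2.8440780250
Divide by 2^1 − 1 = 1.
(2×3.0305242675 − 3.2169705100)/(2 − 1) = 2.8440780250
Correction |R − A(h/2)| = 1.864e-01; gap |A(h/2) − A(h)| = 1.864e-01.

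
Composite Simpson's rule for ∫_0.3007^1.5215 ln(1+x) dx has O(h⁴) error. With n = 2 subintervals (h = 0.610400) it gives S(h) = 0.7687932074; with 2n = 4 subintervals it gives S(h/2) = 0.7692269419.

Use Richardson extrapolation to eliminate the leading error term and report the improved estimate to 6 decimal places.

The method has order 4: 2^4 = 16.
16*0.7692269419 = 12.3076310704; 12.3076310704 − 0.7687932074 = 11.5388378630
Extrapolated: 11.5388378630 / 15 = 0.7692558575
Shift from A(h/2): +0.0000289156.

0.769256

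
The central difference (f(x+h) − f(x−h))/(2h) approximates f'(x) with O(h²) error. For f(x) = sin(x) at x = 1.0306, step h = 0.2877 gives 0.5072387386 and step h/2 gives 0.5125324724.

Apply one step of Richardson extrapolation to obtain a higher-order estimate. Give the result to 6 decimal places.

The method has order 2: 2^2 = 4.
A(h/2) − A(h) = 0.5125324724 − 0.5072387386 = 0.0052937338
Correction (A(h/2) − A(h))/(4 − 1) = 0.0052937338/3 = 0.0017645779
R = 0.5125324724 + 0.0017645779 = 0.5142970503
Shift from A(h/2): +0.0017645779.

0.514297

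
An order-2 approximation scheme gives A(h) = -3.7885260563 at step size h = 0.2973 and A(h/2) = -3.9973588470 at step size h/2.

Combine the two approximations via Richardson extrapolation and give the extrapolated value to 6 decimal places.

Leading term ∝ h^2; use weight 4 = 2^2.
Difference of the inputs: -3.9973588470 − (-3.7885260563) = -0.2088327907
Correction (A(h/2) − A(h))/(4 − 1) = (-0.2088327907)/3 = -0.0696109302
R = -3.9973588470 − 0.0696109302 = -4.0669697772

-4.066970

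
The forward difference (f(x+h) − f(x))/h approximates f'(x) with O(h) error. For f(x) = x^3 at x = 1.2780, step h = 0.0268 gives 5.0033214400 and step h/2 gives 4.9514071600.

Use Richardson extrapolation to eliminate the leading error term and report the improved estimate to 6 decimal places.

The method has order 1: 2^1 = 2.
2^1*A(h/2) = 9.9028143200; minus A(h) gives 4.8994928800.
Divide by 2^1 − 1 = 1.
4.8994928800 ÷ 1 = 4.8994928800
Correction |R − A(h/2)| = 5.191e-02; gap |A(h/2) − A(h)| = 5.191e-02.

4.899493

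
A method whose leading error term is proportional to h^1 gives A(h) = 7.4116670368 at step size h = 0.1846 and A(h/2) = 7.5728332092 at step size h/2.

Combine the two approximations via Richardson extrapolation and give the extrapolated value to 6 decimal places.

7.733999

With r = 1 the leading error scales as h^1, so the weight is 2^1 = 2.
Weighted: 15.1456664184 − 7.4116670368 = 7.7339993816
Denominator 2 − 1 = 1.
So the Richardson estimate is 7.7339993816.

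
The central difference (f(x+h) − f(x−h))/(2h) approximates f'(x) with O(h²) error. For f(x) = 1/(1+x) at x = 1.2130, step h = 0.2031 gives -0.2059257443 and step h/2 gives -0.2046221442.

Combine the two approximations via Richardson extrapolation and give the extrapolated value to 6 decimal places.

Error is O(h^2); halving h shrinks it by 2^2 = 4.
Difference of the inputs: -0.2046221442 − (-0.2059257443) = 0.0013036001
Divide by 2^2 − 1 = 3: 0.0013036001/3 = 0.0004345334
R = -0.2046221442 + 0.0004345334 = -0.2041876108
Gap between inputs: 1.304e-03; correction applied: +0.0004345334.

-0.204188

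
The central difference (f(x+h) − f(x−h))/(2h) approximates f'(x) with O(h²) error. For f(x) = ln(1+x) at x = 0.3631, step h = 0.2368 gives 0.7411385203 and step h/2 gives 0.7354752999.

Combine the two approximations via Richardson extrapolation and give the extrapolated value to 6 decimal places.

0.733588

Order 2 gives 2^r = 4 and 2^r − 1 = 3.
Weighted: 2.9419011996 − 0.7411385203 = 2.2007626793
2.2007626793 ÷ 3 = 0.7335875598
Gap between inputs: 5.663e-03; correction applied: −0.0018877401.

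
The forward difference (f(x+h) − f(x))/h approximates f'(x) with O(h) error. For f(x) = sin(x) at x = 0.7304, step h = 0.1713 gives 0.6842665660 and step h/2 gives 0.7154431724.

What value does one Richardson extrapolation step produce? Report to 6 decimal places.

The method has order 1: 2^1 = 2.
2^1·A(h/2) = 1.4308863448; minus A(h) gives 0.7466197788.
Divide by 2^1 − 1 = 1.
(2·0.7154431724 − 0.6842665660)/(2 − 1) = 0.7466197788

0.746620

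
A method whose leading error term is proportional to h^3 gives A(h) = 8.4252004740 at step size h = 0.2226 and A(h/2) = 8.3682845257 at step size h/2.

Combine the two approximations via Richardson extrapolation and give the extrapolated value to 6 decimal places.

Method order is 3; weight 2^3 = 8.
8 × 8.3682845257 = 66.9462762056; subtract 8.4252004740 → 58.5210757316
Divide by 2^3 − 1 = 7.
Result: 8.3601536759

8.360154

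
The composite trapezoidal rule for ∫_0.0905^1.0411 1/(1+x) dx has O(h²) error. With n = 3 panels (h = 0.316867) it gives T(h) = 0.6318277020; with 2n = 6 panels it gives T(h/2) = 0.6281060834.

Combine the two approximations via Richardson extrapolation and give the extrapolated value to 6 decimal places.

0.626866

Method order is 2; weight 2^2 = 4.
4·0.6281060834 − 0.6318277020 = 1.8805966316
Divide by 2^2 − 1 = 3.
R = 1.8805966316/3 = 0.6268655439
Correction |R − A(h/2)| = 1.241e-03; gap |A(h/2) − A(h)| = 3.722e-03.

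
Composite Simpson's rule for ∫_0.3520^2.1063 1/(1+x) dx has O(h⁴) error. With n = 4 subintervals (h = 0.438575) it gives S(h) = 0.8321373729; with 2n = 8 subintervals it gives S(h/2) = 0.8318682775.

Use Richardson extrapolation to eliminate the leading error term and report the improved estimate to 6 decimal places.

0.831850

Order 4 gives 2^r = 16 and 2^r − 1 = 15.
A(h/2) − A(h) = 0.8318682775 − 0.8321373729 = -0.0002690954
Correction (A(h/2) − A(h))/(16 − 1) = (-0.0002690954)/15 = -0.0000179397
R = A(h/2) + (A(h/2) − A(h))/15 = 0.8318682775 − 0.0000179397 = 0.8318503378
Correction |R − A(h/2)| = 1.794e-05; gap |A(h/2) − A(h)| = 2.691e-04.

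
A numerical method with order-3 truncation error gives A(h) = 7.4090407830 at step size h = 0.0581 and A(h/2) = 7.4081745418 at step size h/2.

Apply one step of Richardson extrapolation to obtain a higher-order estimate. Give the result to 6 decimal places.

7.408051

Method order is 3; weight 2^3 = 8.
8*7.4081745418 − 7.4090407830 = 51.8563555514
Denominator 8 − 1 = 7.
Result: 7.4080507931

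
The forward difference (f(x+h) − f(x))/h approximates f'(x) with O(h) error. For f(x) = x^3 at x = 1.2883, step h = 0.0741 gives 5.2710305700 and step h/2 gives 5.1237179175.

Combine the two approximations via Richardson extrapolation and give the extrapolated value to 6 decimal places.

4.976405

r = 1: numerator weight 2, denominator 1.
2^1*A(h/2) = 10.2474358350; minus A(h) gives 4.9764052650.
Denominator 2 − 1 = 1.
Extrapolated: 4.9764052650 / 1 = 4.9764052650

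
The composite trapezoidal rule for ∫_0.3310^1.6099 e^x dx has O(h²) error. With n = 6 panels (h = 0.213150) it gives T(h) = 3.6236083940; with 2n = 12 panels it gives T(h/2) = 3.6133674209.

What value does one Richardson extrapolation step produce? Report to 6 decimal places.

3.609954

Method order is 2; weight 2^2 = 4.
4*3.6133674209 − 3.6236083940 = 10.8298612896
Denominator 4 − 1 = 3.
So the Richardson estimate is 3.6099537632.
Correction |R − A(h/2)| = 3.414e-03; gap |A(h/2) − A(h)| = 1.024e-02.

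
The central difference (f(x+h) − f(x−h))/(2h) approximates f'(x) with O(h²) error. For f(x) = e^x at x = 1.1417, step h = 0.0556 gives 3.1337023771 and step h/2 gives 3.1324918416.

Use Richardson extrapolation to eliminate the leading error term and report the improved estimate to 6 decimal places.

3.132088

Method order is 2; weight 2^2 = 4.
Top: 4(3.1324918416) − (3.1337023771) = 9.3962649893
Extrapolated: 9.3962649893 / 3 = 3.1320883298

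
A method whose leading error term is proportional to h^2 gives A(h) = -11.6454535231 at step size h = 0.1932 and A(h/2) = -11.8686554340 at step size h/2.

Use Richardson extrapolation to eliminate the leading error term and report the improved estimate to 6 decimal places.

Order 2 gives 2^r = 4 and 2^r − 1 = 3.
Top: 4(-11.8686554340) − (-11.6454535231) = -35.8291682129
Divide by 2^2 − 1 = 3.
Extrapolated: (-35.8291682129) / 3 = -11.9430560710

-11.943056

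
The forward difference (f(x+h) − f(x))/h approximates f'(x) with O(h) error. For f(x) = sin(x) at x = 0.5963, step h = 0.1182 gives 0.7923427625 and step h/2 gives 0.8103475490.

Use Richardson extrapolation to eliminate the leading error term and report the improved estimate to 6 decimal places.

Leading term ∝ h^1; use weight 2 = 2^1.
Top: 2(0.8103475490) − (0.7923427625) = 0.8283523355
0.8283523355 ÷ 1 = 0.8283523355

0.828352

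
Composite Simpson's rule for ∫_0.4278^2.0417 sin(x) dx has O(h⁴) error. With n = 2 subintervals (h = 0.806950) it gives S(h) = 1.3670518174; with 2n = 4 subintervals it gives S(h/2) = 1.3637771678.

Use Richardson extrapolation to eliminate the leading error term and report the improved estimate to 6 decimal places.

r = 4: numerator weight 16, denominator 15.
Numerator 16 × A(h/2) − A(h) = 16 × 1.3637771678 − 1.3670518174 = 20.4533828674
Divide by 2^4 − 1 = 15.
20.4533828674 ÷ 15 = 1.3635588578
Shift from A(h/2): −0.0002183100.

1.363559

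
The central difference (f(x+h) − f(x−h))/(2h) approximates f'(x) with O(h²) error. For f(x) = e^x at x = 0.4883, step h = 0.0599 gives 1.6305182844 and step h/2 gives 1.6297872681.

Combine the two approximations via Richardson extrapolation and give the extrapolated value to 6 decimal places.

With r = 2 the leading error scales as h^2, so the weight is 2^2 = 4.
4×1.6297872681 − 1.6305182844 = 4.8886307880
R = 4.8886307880/3 = 1.6295435960

1.629544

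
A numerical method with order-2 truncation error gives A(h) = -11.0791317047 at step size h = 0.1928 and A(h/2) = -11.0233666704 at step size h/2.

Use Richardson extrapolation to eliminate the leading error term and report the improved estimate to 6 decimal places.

Leading term ∝ h^2; use weight 4 = 2^2.
Weighted: (-44.0934666816) − (-11.0791317047) = -33.0143349769
(4×(-11.0233666704) − (-11.0791317047))/(4 − 1) = -11.0047783256
Gap between inputs: 5.577e-02; correction applied: +0.0185883448.

-11.004778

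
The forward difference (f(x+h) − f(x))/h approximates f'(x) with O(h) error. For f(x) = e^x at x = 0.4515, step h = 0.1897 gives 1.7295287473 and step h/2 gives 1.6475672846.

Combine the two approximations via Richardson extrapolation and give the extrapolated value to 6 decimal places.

1.565606

Order 1 gives 2^r = 2 and 2^r − 1 = 1.
2·1.6475672846 = 3.2951345692; subtract 1.7295287473 → 1.5656058219
R = 1.5656058219/1 = 1.5656058219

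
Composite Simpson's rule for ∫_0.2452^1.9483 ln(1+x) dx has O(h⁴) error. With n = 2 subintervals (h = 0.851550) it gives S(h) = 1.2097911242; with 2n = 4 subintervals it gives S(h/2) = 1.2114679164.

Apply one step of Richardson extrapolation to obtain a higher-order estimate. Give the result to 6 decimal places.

1.211580

r = 4: numerator weight 16, denominator 15.
Top: 16(1.2114679164) − (1.2097911242) = 18.1736955382
Denominator 16 − 1 = 15.
R = 18.1736955382/15 = 1.2115797025
Shift from A(h/2): +0.0001117861.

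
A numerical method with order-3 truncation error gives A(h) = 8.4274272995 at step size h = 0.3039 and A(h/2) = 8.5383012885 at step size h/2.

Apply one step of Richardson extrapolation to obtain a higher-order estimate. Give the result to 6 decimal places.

The method has order 3: 2^3 = 8.
8*8.5383012885 − 8.4274272995 = 59.8789830085
59.8789830085 ÷ 7 = 8.5541404298
Gap between inputs: 1.109e-01; correction applied: +0.0158391413.

8.554140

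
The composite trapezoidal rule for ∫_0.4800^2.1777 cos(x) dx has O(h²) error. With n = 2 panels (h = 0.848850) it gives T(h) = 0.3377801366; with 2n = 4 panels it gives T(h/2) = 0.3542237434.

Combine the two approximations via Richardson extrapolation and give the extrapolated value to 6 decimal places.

0.359705

Order 2 gives 2^r = 4 and 2^r − 1 = 3.
2^2*A(h/2) = 1.4168949736; minus A(h) gives 1.0791148370.
Divide by 2^2 − 1 = 3.
So the Richardson estimate is 0.3597049457.
Shift from A(h/2): +0.0054812023.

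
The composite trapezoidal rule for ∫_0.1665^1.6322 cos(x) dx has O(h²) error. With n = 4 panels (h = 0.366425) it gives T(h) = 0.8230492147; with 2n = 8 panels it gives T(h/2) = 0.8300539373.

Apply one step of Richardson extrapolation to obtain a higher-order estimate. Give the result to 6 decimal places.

r = 2: numerator weight 4, denominator 3.
2^2*A(h/2) = 3.3202157492; minus A(h) gives 2.4971665345.
R = 2.4971665345/3 = 0.8323888448

0.832389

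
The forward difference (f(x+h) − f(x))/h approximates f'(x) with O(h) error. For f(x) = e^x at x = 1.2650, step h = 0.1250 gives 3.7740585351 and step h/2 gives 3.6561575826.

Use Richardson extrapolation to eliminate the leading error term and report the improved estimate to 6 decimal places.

With r = 1 the leading error scales as h^1, so the weight is 2^1 = 2.
Weighted: 7.3123151652 − 3.7740585351 = 3.5382566301
Divide by 2^1 − 1 = 1.
(2 × 3.6561575826 − 3.7740585351)/(2 − 1) = 3.5382566301

3.538257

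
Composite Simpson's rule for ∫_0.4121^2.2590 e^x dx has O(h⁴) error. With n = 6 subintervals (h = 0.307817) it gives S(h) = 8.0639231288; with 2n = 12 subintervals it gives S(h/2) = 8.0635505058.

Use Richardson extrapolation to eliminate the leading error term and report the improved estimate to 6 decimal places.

8.063526

Order 4 gives 2^r = 16 and 2^r − 1 = 15.
Weighted: 129.0168080928 − 8.0639231288 = 120.9528849640
Extrapolated: 120.9528849640 / 15 = 8.0635256643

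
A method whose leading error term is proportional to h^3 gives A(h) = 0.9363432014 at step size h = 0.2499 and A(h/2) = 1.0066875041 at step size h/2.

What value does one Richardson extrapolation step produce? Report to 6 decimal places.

1.016737

r = 3: numerator weight 8, denominator 7.
Difference of the inputs: 1.0066875041 − 0.9363432014 = 0.0703443027
Divide by 2^3 − 1 = 7: 0.0703443027/7 = 0.0100491861
R = A(h/2) + (A(h/2) − A(h))/7 = 1.0066875041 + 0.0100491861 = 1.0167366902
Correction |R − A(h/2)| = 1.005e-02; gap |A(h/2) − A(h)| = 7.034e-02.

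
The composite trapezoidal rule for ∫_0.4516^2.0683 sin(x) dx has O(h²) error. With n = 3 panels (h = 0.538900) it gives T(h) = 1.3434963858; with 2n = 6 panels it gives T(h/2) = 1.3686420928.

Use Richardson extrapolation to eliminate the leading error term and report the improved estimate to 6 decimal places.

Leading term ∝ h^2; use weight 4 = 2^2.
Numerator 4·A(h/2) − A(h) = 4·1.3686420928 − 1.3434963858 = 4.1310719854
R = 4.1310719854/3 = 1.3770239951
Gap between inputs: 2.515e-02; correction applied: +0.0083819023.

1.377024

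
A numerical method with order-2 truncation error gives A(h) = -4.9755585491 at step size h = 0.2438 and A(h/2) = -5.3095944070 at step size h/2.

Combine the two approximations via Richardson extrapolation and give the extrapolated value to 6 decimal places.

Error is O(h^2); halving h shrinks it by 2^2 = 4.
4×(-5.3095944070) = -21.2383776280; (-21.2383776280) − (-4.9755585491) = -16.2628190789
R = (-16.2628190789)/3 = -5.4209396930

-5.420940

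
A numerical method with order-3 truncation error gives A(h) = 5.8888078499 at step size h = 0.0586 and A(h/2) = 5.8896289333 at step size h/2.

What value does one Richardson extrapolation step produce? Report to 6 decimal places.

5.889746

Error is O(h^3); halving h shrinks it by 2^3 = 8.
Top: 8(5.8896289333) − (5.8888078499) = 41.2282236165
Denominator 8 − 1 = 7.
Extrapolated: 41.2282236165 / 7 = 5.8897462309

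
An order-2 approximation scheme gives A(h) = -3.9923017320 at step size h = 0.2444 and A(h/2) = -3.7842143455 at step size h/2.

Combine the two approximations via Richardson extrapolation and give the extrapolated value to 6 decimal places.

-3.714852

Order 2 gives 2^r = 4 and 2^r − 1 = 3.
4·(-3.7842143455) − (-3.9923017320) = -11.1445556500
R = (-11.1445556500)/3 = -3.7148518833
Shift from A(h/2): +0.0693624622.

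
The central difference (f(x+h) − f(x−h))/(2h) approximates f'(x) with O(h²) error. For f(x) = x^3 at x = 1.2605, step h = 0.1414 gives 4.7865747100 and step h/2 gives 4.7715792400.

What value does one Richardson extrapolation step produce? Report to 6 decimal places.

4.766581

r = 2, so 2^r = 4.
Numerator 4×A(h/2) − A(h) = 4×4.7715792400 − 4.7865747100 = 14.2997422500
Divide by 2^2 − 1 = 3.
Result: 4.7665807500
Shift from A(h/2): −0.0049984900.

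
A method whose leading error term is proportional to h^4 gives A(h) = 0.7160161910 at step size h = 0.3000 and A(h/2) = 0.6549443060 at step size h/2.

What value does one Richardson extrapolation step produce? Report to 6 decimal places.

Leading term ∝ h^4; use weight 16 = 2^4.
16 × 0.6549443060 − 0.7160161910 = 9.7630927050
Denominator 16 − 1 = 15.
(16 × 0.6549443060 − 0.7160161910)/(16 − 1) = 0.6508728470
Gap between inputs: 6.107e-02; correction applied: −0.0040714590.

0.650873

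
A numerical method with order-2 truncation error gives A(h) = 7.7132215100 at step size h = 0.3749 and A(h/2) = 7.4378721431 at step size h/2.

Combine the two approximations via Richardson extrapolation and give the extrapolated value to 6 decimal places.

Error is O(h^2); halving h shrinks it by 2^2 = 4.
Numerator 4·A(h/2) − A(h) = 4·7.4378721431 − 7.7132215100 = 22.0382670624
Extrapolated: 22.0382670624 / 3 = 7.3460890208

7.346089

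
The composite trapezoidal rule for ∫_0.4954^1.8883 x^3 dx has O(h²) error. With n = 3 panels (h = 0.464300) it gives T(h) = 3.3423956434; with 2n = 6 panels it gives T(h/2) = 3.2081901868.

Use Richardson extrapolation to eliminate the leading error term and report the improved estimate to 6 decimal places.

3.163455

Error is O(h^2); halving h shrinks it by 2^2 = 4.
Numerator 4×A(h/2) − A(h) = 4×3.2081901868 − 3.3423956434 = 9.4903651038
Denominator 4 − 1 = 3.
R = 9.4903651038/3 = 3.1634550346
Correction |R − A(h/2)| = 4.474e-02; gap |A(h/2) − A(h)| = 1.342e-01.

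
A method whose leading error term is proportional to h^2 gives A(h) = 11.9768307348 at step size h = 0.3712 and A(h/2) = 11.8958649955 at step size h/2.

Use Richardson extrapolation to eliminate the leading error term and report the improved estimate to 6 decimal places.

Error is O(h^2); halving h shrinks it by 2^2 = 4.
4×11.8958649955 = 47.5834599820; subtract 11.9768307348 → 35.6066292472
Denominator 4 − 1 = 3.
35.6066292472 ÷ 3 = 11.8688764157

11.868876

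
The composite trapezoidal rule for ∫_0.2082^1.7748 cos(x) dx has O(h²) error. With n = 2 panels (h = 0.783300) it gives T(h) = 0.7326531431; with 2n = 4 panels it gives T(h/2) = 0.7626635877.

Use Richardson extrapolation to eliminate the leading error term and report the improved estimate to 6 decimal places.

The method has order 2: 2^2 = 4.
Weighted: 3.0506543508 − 0.7326531431 = 2.3180012077
Divide by 2^2 − 1 = 3.
So the Richardson estimate is 0.7726670692.
Shift from A(h/2): +0.0100034815.

0.772667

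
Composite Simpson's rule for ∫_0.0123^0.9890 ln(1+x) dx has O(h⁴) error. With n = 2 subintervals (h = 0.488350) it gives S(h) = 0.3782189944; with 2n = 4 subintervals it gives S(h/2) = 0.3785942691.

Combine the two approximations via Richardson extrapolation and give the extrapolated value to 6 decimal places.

0.378619

With r = 4 the leading error scales as h^4, so the weight is 2^4 = 16.
2^4·A(h/2) = 6.0575083056; minus A(h) gives 5.6792893112.
Extrapolated: 5.6792893112 / 15 = 0.3786192874
Correction |R − A(h/2)| = 2.502e-05; gap |A(h/2) − A(h)| = 3.753e-04.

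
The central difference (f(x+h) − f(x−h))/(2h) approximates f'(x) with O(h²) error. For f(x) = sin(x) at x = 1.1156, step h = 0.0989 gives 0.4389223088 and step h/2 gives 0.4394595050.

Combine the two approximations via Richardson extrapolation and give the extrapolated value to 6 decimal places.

r = 2: numerator weight 4, denominator 3.
A(h/2) − A(h) = 0.4394595050 − 0.4389223088 = 0.0005371962
Divide by 2^2 − 1 = 3: 0.0005371962/3 = 0.0001790654
R = A(h/2) + (A(h/2) − A(h))/3 = 0.4394595050 + 0.0001790654 = 0.4396385704
Shift from A(h/2): +0.0001790654.

0.439639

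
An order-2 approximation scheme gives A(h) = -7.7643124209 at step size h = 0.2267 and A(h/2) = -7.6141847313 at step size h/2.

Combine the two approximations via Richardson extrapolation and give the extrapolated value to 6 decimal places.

-7.564142

r = 2, so 2^r = 4.
Top: 4(-7.6141847313) − (-7.7643124209) = -22.6924265043
R = (-22.6924265043)/3 = -7.5641421681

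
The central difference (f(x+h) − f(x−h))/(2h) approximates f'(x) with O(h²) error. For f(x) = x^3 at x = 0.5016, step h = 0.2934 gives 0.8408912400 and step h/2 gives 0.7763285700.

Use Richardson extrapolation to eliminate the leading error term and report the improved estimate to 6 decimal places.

0.754808

Order 2 gives 2^r = 4 and 2^r − 1 = 3.
4*0.7763285700 = 3.1053142800; 3.1053142800 − 0.8408912400 = 2.2644230400
Divide by 2^2 − 1 = 3.
R = 2.2644230400/3 = 0.7548076800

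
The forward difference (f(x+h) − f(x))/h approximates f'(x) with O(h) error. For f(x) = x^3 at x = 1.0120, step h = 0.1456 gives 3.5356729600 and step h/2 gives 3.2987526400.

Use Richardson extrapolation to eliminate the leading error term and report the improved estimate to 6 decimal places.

With r = 1 the leading error scales as h^1, so the weight is 2^1 = 2.
2×3.2987526400 − 3.5356729600 = 3.0618323200
R = 3.0618323200/1 = 3.0618323200

3.061832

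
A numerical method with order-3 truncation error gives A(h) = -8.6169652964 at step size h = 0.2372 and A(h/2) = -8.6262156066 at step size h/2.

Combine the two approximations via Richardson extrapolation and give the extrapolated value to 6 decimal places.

-8.627537

Error is O(h^3); halving h shrinks it by 2^3 = 8.
8*(-8.6262156066) − (-8.6169652964) = -60.3927595564
Denominator 8 − 1 = 7.
(8*(-8.6262156066) − (-8.6169652964))/(8 − 1) = -8.6275370795
Gap between inputs: 9.250e-03; correction applied: −0.0013214729.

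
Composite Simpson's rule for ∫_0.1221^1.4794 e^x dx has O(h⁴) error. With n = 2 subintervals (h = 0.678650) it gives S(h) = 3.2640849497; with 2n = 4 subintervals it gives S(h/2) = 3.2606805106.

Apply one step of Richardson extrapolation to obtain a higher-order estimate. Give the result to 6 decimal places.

Method order is 4; weight 2^4 = 16.
Numerator 16·A(h/2) − A(h) = 16·3.2606805106 − 3.2640849497 = 48.9068032199
(16·3.2606805106 − 3.2640849497)/(16 − 1) = 3.2604535480
Shift from A(h/2): −0.0002269626.

3.260454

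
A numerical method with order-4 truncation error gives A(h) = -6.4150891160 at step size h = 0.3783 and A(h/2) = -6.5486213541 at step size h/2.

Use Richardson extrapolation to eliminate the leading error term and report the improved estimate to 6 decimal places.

-6.557524

The method has order 4: 2^4 = 16.
Numerator 16×A(h/2) − A(h) = 16×(-6.5486213541) − (-6.4150891160) = -98.3628525496
Extrapolated: (-98.3628525496) / 15 = -6.5575235033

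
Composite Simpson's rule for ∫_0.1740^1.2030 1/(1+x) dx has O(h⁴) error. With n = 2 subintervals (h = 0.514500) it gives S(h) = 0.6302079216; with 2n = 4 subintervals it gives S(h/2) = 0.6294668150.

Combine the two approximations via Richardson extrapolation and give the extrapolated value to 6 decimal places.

0.629417

Method order is 4; weight 2^4 = 16.
Weighted: 10.0714690400 − 0.6302079216 = 9.4412611184
Divide by 2^4 − 1 = 15.
9.4412611184 ÷ 15 = 0.6294174079
Gap between inputs: 7.411e-04; correction applied: −0.0000494071.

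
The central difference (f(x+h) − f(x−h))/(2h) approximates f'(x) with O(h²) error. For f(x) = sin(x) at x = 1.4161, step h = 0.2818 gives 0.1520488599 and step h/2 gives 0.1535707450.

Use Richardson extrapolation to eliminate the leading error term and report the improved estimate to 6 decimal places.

0.154078

Leading term ∝ h^2; use weight 4 = 2^2.
4×0.1535707450 = 0.6142829800; 0.6142829800 − 0.1520488599 = 0.4622341201
Denominator 4 − 1 = 3.
R = 0.4622341201/3 = 0.1540780400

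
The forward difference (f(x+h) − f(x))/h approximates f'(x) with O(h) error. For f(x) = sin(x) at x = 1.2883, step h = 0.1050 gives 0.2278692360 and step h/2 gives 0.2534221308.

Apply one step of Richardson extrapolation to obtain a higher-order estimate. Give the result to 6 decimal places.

0.278975

With r = 1 the leading error scales as h^1, so the weight is 2^1 = 2.
Top: 2(0.2534221308) − (0.2278692360) = 0.2789750256
Denominator 2 − 1 = 1.
0.2789750256 ÷ 1 = 0.2789750256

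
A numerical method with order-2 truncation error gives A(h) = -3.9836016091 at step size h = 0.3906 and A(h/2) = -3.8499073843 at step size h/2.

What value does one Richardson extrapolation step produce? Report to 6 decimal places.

Error is O(h^2); halving h shrinks it by 2^2 = 4.
4·(-3.8499073843) = -15.3996295372; subtract (-3.9836016091) → -11.4160279281
Divide by 2^2 − 1 = 3.
(4·(-3.8499073843) − (-3.9836016091))/(4 − 1) = -3.8053426427

-3.805343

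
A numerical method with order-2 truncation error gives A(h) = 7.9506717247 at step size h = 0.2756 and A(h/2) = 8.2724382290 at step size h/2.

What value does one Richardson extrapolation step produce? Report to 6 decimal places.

Method order is 2; weight 2^2 = 4.
2^2·A(h/2) = 33.0897529160; minus A(h) gives 25.1390811913.
Denominator 4 − 1 = 3.
Extrapolated: 25.1390811913 / 3 = 8.3796937304

8.379694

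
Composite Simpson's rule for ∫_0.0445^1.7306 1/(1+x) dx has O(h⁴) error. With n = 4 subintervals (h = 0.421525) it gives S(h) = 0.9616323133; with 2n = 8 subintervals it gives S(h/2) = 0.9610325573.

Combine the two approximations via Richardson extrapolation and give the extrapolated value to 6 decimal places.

The method has order 4: 2^4 = 16.
Weighted: 15.3765209168 − 0.9616323133 = 14.4148886035
(16 × 0.9610325573 − 0.9616323133)/(16 − 1) = 0.9609925736
Shift from A(h/2): −0.0000399837.

0.960993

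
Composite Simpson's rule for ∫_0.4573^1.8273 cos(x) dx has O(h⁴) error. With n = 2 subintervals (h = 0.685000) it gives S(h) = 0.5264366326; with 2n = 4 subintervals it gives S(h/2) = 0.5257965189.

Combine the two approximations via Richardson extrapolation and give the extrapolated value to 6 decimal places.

0.525754

The method has order 4: 2^4 = 16.
Difference of the inputs: 0.5257965189 − 0.5264366326 = -0.0006401137
Correction (A(h/2) − A(h))/(16 − 1) = (-0.0006401137)/15 = -0.0000426742
R = A(h/2) + (A(h/2) − A(h))/15 = 0.5257965189 − 0.0000426742 = 0.5257538447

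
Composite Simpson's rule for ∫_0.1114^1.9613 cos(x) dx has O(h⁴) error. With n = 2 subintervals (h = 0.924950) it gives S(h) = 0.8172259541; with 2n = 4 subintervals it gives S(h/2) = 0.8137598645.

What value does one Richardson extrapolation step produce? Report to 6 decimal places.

Leading term ∝ h^4; use weight 16 = 2^4.
Numerator 16·A(h/2) − A(h) = 16·0.8137598645 − 0.8172259541 = 12.2029318779
Divide by 2^4 − 1 = 15.
So the Richardson estimate is 0.8135287919.
Shift from A(h/2): −0.0002310726.

0.813529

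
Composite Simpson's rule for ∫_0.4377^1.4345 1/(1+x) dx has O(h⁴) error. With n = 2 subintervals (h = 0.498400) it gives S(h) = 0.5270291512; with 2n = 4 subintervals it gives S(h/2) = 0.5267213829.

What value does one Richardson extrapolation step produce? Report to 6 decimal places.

0.526701

r = 4, so 2^r = 16.
2^4×A(h/2) = 8.4275421264; minus A(h) gives 7.9005129752.
Divide by 2^4 − 1 = 15.
(16×0.5267213829 − 0.5270291512)/(16 − 1) = 0.5267008650
Correction |R − A(h/2)| = 2.052e-05; gap |A(h/2) − A(h)| = 3.078e-04.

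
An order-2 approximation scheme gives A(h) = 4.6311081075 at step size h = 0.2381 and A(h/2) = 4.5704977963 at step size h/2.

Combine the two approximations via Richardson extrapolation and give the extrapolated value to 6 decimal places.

4.550294

The method has order 2: 2^2 = 4.
Difference of the inputs: 4.5704977963 − 4.6311081075 = -0.0606103112
Correction (A(h/2) − A(h))/(4 − 1) = (-0.0606103112)/3 = -0.0202034371
R = 4.5704977963 − 0.0202034371 = 4.5502943592
Correction |R − A(h/2)| = 2.020e-02; gap |A(h/2) − A(h)| = 6.061e-02.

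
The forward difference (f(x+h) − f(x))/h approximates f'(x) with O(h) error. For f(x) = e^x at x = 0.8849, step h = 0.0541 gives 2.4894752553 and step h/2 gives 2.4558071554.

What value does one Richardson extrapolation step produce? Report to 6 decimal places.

The method has order 1: 2^1 = 2.
Numerator 2×A(h/2) − A(h) = 2×2.4558071554 − 2.4894752553 = 2.4221390555
2.4221390555 ÷ 1 = 2.4221390555

2.422139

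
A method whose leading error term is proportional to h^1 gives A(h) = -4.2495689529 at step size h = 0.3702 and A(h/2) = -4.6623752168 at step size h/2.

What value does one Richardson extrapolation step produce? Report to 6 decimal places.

-5.075181

Method order is 1; weight 2^1 = 2.
A(h/2) − A(h) = -4.6623752168 − (-4.2495689529) = -0.4128062639
Divide by 2^1 − 1 = 1: (-0.4128062639)/1 = -0.4128062639
R = A(h/2) + (A(h/2) − A(h))/1 = -4.6623752168 − 0.4128062639 = -5.0751814807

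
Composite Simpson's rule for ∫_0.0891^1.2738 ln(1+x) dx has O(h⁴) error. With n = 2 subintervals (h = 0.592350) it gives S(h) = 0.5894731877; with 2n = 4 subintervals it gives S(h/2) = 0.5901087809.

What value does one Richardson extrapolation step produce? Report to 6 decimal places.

Error is O(h^4); halving h shrinks it by 2^4 = 16.
Numerator 16 × A(h/2) − A(h) = 16 × 0.5901087809 − 0.5894731877 = 8.8522673067
(16 × 0.5901087809 − 0.5894731877)/(16 − 1) = 0.5901511538

0.590151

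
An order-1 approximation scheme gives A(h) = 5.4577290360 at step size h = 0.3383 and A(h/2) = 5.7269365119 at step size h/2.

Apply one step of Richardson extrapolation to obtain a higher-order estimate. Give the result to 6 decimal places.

5.996144

r = 1, so 2^r = 2.
Weighted: 11.4538730238 − 5.4577290360 = 5.9961439878
Divide by 2^1 − 1 = 1.
(2×5.7269365119 − 5.4577290360)/(2 − 1) = 5.9961439878
Shift from A(h/2): +0.2692074759.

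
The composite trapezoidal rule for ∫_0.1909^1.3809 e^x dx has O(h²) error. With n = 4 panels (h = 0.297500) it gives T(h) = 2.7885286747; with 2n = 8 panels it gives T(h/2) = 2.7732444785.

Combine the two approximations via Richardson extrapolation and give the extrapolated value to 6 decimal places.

Leading term ∝ h^2; use weight 4 = 2^2.
4 × 2.7732444785 − 2.7885286747 = 8.3044492393
Divide by 2^2 − 1 = 3.
R = 8.3044492393/3 = 2.7681497464

2.768150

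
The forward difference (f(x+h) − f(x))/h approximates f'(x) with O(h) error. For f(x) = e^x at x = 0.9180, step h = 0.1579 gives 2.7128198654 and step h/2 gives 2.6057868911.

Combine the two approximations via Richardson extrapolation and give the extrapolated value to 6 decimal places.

2.498754

The method has order 1: 2^1 = 2.
2*2.6057868911 = 5.2115737822; subtract 2.7128198654 → 2.4987539168
Extrapolated: 2.4987539168 / 1 = 2.4987539168
Correction |R − A(h/2)| = 1.070e-01; gap |A(h/2) − A(h)| = 1.070e-01.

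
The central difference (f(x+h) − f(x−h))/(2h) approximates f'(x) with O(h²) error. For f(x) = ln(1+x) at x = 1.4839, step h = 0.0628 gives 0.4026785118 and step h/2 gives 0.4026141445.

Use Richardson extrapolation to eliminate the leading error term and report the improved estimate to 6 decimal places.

0.402593

With r = 2 the leading error scales as h^2, so the weight is 2^2 = 4.
Top: 4(0.4026141445) − (0.4026785118) = 1.2077780662
Extrapolated: 1.2077780662 / 3 = 0.4025926887
Gap between inputs: 6.437e-05; correction applied: −0.0000214558.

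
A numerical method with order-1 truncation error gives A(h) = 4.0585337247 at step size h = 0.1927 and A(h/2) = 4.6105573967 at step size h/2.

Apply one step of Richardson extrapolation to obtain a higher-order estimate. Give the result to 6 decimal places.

Order 1 gives 2^r = 2 and 2^r − 1 = 1.
2·4.6105573967 = 9.2211147934; 9.2211147934 − 4.0585337247 = 5.1625810687
Denominator 2 − 1 = 1.
R = 5.1625810687/1 = 5.1625810687

5.162581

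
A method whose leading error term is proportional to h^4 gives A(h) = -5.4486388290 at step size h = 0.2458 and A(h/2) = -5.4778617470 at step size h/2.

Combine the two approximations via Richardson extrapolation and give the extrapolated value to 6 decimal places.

r = 4, so 2^r = 16.
2^4 × A(h/2) = -87.6457879520; minus A(h) gives -82.1971491230.
Divide by 2^4 − 1 = 15.
(16 × (-5.4778617470) − (-5.4486388290))/(16 − 1) = -5.4798099415
Gap between inputs: 2.922e-02; correction applied: −0.0019481945.

-5.479810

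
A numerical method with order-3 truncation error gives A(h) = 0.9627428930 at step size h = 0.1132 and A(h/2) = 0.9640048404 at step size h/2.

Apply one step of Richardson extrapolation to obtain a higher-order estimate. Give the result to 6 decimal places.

Leading term ∝ h^3; use weight 8 = 2^3.
8*0.9640048404 − 0.9627428930 = 6.7492958302
6.7492958302 ÷ 7 = 0.9641851186

0.964185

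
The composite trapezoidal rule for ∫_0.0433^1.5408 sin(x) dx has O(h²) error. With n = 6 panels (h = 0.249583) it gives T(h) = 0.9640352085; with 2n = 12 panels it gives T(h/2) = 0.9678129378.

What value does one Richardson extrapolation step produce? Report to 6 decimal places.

The method has order 2: 2^2 = 4.
Weighted: 3.8712517512 − 0.9640352085 = 2.9072165427
Divide by 2^2 − 1 = 3.
2.9072165427 ÷ 3 = 0.9690721809
Gap between inputs: 3.778e-03; correction applied: +0.0012592431.

0.969072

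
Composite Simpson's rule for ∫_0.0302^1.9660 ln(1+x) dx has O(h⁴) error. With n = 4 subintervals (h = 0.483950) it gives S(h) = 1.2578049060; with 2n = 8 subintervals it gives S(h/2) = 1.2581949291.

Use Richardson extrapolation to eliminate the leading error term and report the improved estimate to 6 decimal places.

Method order is 4; weight 2^4 = 16.
16 × 1.2581949291 = 20.1311188656; 20.1311188656 − 1.2578049060 = 18.8733139596
Divide by 2^4 − 1 = 15.
Result: 1.2582209306

1.258221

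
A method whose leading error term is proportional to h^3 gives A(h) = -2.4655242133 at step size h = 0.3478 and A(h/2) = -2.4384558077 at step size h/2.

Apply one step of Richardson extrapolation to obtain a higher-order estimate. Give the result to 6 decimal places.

-2.434589

r = 3, so 2^r = 8.
Difference of the inputs: -2.4384558077 − (-2.4655242133) = 0.0270684056
Divide by 2^3 − 1 = 7: 0.0270684056/7 = 0.0038669151
R = -2.4384558077 + 0.0038669151 = -2.4345888926
Shift from A(h/2): +0.0038669151.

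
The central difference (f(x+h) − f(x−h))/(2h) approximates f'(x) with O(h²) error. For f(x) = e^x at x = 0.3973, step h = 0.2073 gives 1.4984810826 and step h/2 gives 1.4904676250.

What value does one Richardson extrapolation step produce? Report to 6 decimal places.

The method has order 2: 2^2 = 4.
4 × 1.4904676250 = 5.9618705000; subtract 1.4984810826 → 4.4633894174
4.4633894174 ÷ 3 = 1.4877964725
Shift from A(h/2): −0.0026711525.

1.487796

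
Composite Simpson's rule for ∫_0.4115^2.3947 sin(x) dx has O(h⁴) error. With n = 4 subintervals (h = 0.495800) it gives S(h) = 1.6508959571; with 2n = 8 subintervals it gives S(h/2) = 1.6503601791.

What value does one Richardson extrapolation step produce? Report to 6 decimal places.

1.650324

Error is O(h^4); halving h shrinks it by 2^4 = 16.
Weighted: 26.4057628656 − 1.6508959571 = 24.7548669085
Extrapolated: 24.7548669085 / 15 = 1.6503244606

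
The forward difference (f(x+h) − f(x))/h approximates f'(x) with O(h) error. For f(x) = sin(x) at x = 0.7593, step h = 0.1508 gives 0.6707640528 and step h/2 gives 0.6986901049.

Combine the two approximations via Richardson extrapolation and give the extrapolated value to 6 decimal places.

r = 1, so 2^r = 2.
Top: 2(0.6986901049) − (0.6707640528) = 0.7266161570
(2*0.6986901049 − 0.6707640528)/(2 − 1) = 0.7266161570
Correction |R − A(h/2)| = 2.793e-02; gap |A(h/2) − A(h)| = 2.793e-02.

0.726616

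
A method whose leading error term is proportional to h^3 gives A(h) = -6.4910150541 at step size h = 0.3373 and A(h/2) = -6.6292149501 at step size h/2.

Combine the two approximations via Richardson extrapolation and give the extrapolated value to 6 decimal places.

-6.648958

r = 3, so 2^r = 8.
8×(-6.6292149501) = -53.0337196008; subtract (-6.4910150541) → -46.5427045467
Divide by 2^3 − 1 = 7.
(-46.5427045467) ÷ 7 = -6.6489577924
Gap between inputs: 1.382e-01; correction applied: −0.0197428423.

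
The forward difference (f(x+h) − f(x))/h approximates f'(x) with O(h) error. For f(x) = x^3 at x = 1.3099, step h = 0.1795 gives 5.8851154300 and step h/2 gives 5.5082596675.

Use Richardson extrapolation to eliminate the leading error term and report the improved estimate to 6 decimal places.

r = 1, so 2^r = 2.
2·5.5082596675 = 11.0165193350; 11.0165193350 − 5.8851154300 = 5.1314039050
R = 5.1314039050/1 = 5.1314039050

5.131404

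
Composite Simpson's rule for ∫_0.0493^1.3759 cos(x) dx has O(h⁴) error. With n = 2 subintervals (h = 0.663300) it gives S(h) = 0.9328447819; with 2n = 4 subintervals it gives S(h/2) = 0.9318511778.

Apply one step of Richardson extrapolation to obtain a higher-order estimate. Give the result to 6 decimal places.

0.931785

The method has order 4: 2^4 = 16.
Numerator 16×A(h/2) − A(h) = 16×0.9318511778 − 0.9328447819 = 13.9767740629
Divide by 2^4 − 1 = 15.
So the Richardson estimate is 0.9317849375.
Gap between inputs: 9.936e-04; correction applied: −0.0000662403.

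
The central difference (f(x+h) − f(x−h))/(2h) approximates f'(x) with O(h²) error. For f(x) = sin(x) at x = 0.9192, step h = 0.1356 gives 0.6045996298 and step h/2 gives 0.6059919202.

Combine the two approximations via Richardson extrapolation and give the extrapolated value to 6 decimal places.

0.606456

With r = 2 the leading error scales as h^2, so the weight is 2^2 = 4.
Top: 4(0.6059919202) − (0.6045996298) = 1.8193680510
Denominator 4 − 1 = 3.
R = 1.8193680510/3 = 0.6064560170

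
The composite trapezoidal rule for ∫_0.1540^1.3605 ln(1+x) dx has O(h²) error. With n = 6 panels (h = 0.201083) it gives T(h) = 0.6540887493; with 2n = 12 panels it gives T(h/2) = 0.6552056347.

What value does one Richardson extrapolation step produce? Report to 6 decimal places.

0.655578

Method order is 2; weight 2^2 = 4.
4 × 0.6552056347 = 2.6208225388; 2.6208225388 − 0.6540887493 = 1.9667337895
1.9667337895 ÷ 3 = 0.6555779298
Correction |R − A(h/2)| = 3.723e-04; gap |A(h/2) − A(h)| = 1.117e-03.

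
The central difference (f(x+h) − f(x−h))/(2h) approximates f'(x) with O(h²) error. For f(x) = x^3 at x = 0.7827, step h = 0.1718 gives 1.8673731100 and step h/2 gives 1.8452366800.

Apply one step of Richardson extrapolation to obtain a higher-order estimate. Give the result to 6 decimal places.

Order 2 gives 2^r = 4 and 2^r − 1 = 3.
Top: 4(1.8452366800) − (1.8673731100) = 5.5135736100
(4*1.8452366800 − 1.8673731100)/(4 − 1) = 1.8378578700
Gap between inputs: 2.214e-02; correction applied: −0.0073788100.

1.837858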